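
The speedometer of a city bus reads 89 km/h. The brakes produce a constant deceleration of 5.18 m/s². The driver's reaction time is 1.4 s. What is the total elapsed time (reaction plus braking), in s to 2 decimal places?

89 km/h ÷ 3.6 = 24.7222 m/s.
Braking time = v/a = 24.7222 / 5.180 = 4.773 s.
Total = 1.4 + 4.773 = 6.173 s.

Total time ≈ 6.17 s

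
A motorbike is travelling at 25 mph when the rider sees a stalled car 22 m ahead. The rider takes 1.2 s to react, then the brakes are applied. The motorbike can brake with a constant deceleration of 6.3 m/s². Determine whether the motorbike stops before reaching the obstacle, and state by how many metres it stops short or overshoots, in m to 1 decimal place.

25 mph × 0.44704 = 11.1760 m/s.
Reaction distance = 11.1760 × 1.2 = 13.411 m.
Braking distance = v²/(2a) = 124.903 / 12.600 = 9.913 m.
Total stopping distance = 13.411 + 9.913 = 23.324 m, vs 22 m available — it cannot stop in time and overshoots by 23.324 − 22 = 1.324 m.

No — it overshoots by 1.3 m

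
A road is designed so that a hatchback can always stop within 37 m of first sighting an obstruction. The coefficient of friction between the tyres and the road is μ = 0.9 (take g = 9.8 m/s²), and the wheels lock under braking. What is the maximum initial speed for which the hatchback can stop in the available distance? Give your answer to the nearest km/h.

Maximum speed ≈ 92 km/h

a = μg = 0.9 × 9.8 = 8.820 m/s².
v²/(2a) = d ⇒ v = √(2 × 8.820 × 37) = √652.68 = 25.5476 m/s.
25.5476 m/s × 3.6 = 91.971 km/h.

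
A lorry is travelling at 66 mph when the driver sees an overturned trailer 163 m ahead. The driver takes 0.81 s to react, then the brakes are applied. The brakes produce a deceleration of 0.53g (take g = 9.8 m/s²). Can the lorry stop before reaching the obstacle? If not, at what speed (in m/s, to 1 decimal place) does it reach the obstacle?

66 mph × 0.44704 = 29.5046 m/s.
a = 0.53 × 9.8 = 5.194 m/s².
Reaction distance = 29.5046 × 0.81 = 23.899 m.
Braking distance = v²/(2a) = 870.521 / 10.388 = 83.801 m.
Total stopping distance = 23.899 + 83.801 = 107.700 m, vs 163 m available — it stops with 163 − 107.700 = 55.300 m to spare.

Yes — it stops about 55.3 m short of the obstacle, so it never reaches it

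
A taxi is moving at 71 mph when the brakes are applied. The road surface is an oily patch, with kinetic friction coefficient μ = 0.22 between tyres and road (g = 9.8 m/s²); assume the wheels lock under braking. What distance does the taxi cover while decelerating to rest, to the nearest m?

Braking distance ≈ 234 m

71 mph × 0.44704 = 31.7398 m/s.
a = μg = 0.22 × 9.8 = 2.156 m/s².
Braking distance = v²/(2a) = 31.7398² / (2 × 2.156) = 1007.415 / 4.312 = 233.631 m.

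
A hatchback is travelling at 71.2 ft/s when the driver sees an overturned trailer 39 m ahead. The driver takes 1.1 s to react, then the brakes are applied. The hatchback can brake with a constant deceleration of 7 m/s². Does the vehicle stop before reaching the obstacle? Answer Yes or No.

No

71.2 ft/s × 0.3048 = 21.7018 m/s.
Reaction distance = 21.7018 × 1.1 = 23.872 m.
Braking distance = v²/(2a) = 470.968 / 14.000 = 33.641 m.
Total stopping distance = 23.872 + 33.641 = 57.513 m, vs 39 m available — it cannot stop in time and overshoots by 57.513 − 39 = 18.513 m.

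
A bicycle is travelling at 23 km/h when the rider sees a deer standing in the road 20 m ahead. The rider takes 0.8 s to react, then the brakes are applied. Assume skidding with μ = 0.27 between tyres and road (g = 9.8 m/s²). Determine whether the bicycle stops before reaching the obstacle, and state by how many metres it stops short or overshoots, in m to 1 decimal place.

Yes — it stops 7.2 m short of the obstacle

23 km/h ÷ 3.6 = 6.3889 m/s.
a = μg = 0.27 × 9.8 = 2.646 m/s².
Reaction distance = 6.3889 × 0.8 = 5.111 m.
Braking distance = v²/(2a) = 40.818 / 5.292 = 7.713 m.
Total stopping distance = 5.111 + 7.713 = 12.824 m, vs 20 m available — it stops with 20 − 12.824 = 7.176 m to spare.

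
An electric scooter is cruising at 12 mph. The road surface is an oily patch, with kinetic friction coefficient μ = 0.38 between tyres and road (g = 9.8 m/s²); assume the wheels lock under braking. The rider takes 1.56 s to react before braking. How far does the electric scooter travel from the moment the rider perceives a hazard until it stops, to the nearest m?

Total stopping distance ≈ 12 m

12 mph × 0.44704 = 5.3645 m/s.
a = μg = 0.38 × 9.8 = 3.724 m/s².
Reaction distance = v·t_r = 5.3645 × 1.56 = 8.369 m.
Braking distance = v²/(2a) = 5.3645² / (2 × 3.724) = 28.778 / 7.448 = 3.864 m.
Total = 8.369 + 3.864 = 12.233 m.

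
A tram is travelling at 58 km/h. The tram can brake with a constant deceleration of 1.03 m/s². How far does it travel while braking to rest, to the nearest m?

58 km/h ÷ 3.6 = 16.1111 m/s.
Braking distance = v²/(2a) = 16.1111² / (2 × 1.030) = 259.568 / 2.060 = 126.004 m.

Braking distance ≈ 126 m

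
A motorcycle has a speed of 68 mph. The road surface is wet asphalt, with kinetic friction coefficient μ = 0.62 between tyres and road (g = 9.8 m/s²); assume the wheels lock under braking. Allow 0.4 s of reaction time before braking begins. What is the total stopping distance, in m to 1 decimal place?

68 mph × 0.44704 = 30.3987 m/s.
a = μg = 0.62 × 9.8 = 6.076 m/s².
Reaction distance = v·t_r = 30.3987 × 0.4 = 12.159 m.
Braking distance = v²/(2a) = 30.3987² / (2 × 6.076) = 924.081 / 12.152 = 76.044 m.
Total = 12.159 + 76.044 = 88.203 m.

Total stopping distance ≈ 88.2 m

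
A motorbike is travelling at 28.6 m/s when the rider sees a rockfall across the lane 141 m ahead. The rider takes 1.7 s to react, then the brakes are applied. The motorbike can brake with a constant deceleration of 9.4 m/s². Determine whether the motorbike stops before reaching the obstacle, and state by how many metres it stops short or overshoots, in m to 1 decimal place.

Yes — it stops 48.9 m short of the obstacle

Reaction distance = 28.6000 × 1.7 = 48.620 m.
Braking distance = v²/(2a) = 817.960 / 18.800 = 43.509 m.
Total stopping distance = 48.620 + 43.509 = 92.129 m, vs 141 m available — it stops with 141 − 92.129 = 48.871 m to spare.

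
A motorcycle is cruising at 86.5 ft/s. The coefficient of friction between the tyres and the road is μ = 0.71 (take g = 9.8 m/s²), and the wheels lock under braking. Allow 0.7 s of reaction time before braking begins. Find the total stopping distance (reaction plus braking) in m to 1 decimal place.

86.5 ft/s × 0.3048 = 26.3652 m/s.
a = μg = 0.71 × 9.8 = 6.958 m/s².
Reaction distance = v·t_r = 26.3652 × 0.7 = 18.456 m.
Braking distance = v²/(2a) = 26.3652² / (2 × 6.958) = 695.124 / 13.916 = 49.951 m.
Total = 18.456 + 49.951 = 68.407 m.

Total stopping distance ≈ 68.4 m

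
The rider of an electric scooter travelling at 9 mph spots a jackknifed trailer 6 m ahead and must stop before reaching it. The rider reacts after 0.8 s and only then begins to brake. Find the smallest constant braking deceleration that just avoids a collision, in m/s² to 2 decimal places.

Required deceleration ≈ 2.91 m/s²

9 mph × 0.44704 = 4.0234 m/s.
Distance covered during reaction = 4.0234 × 0.8 = 3.219 m.
Distance available for braking: 6 − 3.219 = 2.781 m.
v² = 2a·d ⇒ a = v²/(2d) = 4.0234² / (2 × 2.781) = 16.188 / 5.562 = 2.9105 m/s².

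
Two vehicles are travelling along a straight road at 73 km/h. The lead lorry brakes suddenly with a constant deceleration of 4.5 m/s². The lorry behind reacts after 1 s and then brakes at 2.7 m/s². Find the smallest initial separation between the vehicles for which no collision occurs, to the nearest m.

Minimum gap ≈ 51 m

73 km/h ÷ 3.6 = 20.2778 m/s.
Leader travels v²/(2a_L) = 411.189 / 9.000 = 45.688 m before stopping.
Follower covers v·t_r = 20.2778 × 1 = 20.278 m while reacting, then v²/(2a_F) = 411.189 / 5.400 = 76.146 m while braking, for a total of 20.278 + 76.146 = 96.424 m.
Since a_F ≤ a_L and the follower starts braking later, the follower is never slower than the leader, so the closest approach is when both have stopped.
Minimum gap = 96.424 − 45.688 = 50.736 m.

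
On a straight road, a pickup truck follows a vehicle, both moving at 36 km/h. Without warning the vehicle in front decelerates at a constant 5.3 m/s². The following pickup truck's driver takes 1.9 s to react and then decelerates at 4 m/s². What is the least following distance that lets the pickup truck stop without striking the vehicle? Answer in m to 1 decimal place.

36 km/h ÷ 3.6 = 10.0000 m/s.
Leader travels v²/(2a_L) = 100.000 / 10.600 = 9.434 m before stopping.
Follower covers v·t_r = 10.0000 × 1.9 = 19.000 m while reacting, then v²/(2a_F) = 100.000 / 8.000 = 12.500 m while braking, for a total of 19.000 + 12.500 = 31.500 m.
Since a_F ≤ a_L and the follower starts braking later, the follower is never slower than the leader, so the closest approach is when both have stopped.
Minimum gap = 31.500 − 9.434 = 22.066 m.

Minimum gap ≈ 22.1 m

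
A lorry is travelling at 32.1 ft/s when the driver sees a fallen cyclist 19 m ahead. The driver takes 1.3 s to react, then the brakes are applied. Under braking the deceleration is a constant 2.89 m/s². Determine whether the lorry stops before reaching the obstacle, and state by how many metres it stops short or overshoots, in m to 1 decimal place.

32.1 ft/s × 0.3048 = 9.7841 m/s.
Reaction distance = 9.7841 × 1.3 = 12.719 m.
Braking distance = v²/(2a) = 95.729 / 5.780 = 16.562 m.
Total stopping distance = 12.719 + 16.562 = 29.281 m, vs 19 m available — it cannot stop in time and overshoots by 29.281 − 19 = 10.281 m.

No — it overshoots by 10.3 m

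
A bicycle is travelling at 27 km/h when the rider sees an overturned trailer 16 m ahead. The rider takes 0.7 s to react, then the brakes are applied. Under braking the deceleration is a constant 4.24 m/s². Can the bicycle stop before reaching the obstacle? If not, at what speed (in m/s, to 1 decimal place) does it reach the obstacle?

Yes — it stops about 4.1 m short of the obstacle, so it never reaches it

27 km/h ÷ 3.6 = 7.5000 m/s.
Reaction distance = 7.5000 × 0.7 = 5.250 m.
Braking distance = v²/(2a) = 56.250 / 8.480 = 6.633 m.
Total stopping distance = 5.250 + 6.633 = 11.883 m, vs 16 m available — it stops with 16 − 11.883 = 4.117 m to spare.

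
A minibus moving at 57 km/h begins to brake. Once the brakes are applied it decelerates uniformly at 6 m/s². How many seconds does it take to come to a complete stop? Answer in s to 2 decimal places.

57 km/h ÷ 3.6 = 15.8333 m/s.
Braking time = v/a = 15.8333 / 6.000 = 2.639 s.

Braking time ≈ 2.64 s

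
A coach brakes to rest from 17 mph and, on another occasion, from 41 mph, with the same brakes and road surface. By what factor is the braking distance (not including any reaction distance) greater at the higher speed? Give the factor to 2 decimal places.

Braking distance d = v²/(2a), so with a fixed, d ∝ v².
Factor = (41/17)² = 2.4118² = 5.8168.

Factor ≈ 5.82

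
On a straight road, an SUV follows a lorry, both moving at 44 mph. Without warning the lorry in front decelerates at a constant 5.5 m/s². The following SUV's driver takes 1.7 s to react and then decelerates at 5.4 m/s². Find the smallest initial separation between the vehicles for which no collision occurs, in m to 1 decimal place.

Minimum gap ≈ 34.1 m

44 mph × 0.44704 = 19.6698 m/s.
Leader travels v²/(2a_L) = 386.901 / 11.000 = 35.173 m before stopping.
Follower covers v·t_r = 19.6698 × 1.7 = 33.439 m while reacting, then v²/(2a_F) = 386.901 / 10.800 = 35.824 m while braking, for a total of 33.439 + 35.824 = 69.263 m.
Since a_F ≤ a_L and the follower starts braking later, the follower is never slower than the leader, so the closest approach is when both have stopped.
Minimum gap = 69.263 − 35.173 = 34.090 m.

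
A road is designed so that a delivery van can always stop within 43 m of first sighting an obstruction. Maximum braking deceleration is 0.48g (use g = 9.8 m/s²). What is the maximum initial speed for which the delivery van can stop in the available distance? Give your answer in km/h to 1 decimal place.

a = 0.48 × 9.8 = 4.704 m/s².
v²/(2a) = d ⇒ v = √(2 × 4.704 × 43) = √404.54 = 20.1132 m/s.
20.1132 m/s × 3.6 = 72.408 km/h.

Maximum speed ≈ 72.4 km/h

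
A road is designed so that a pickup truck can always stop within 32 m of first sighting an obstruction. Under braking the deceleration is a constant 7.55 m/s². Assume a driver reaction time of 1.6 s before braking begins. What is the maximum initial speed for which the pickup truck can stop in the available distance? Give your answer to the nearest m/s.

Maximum speed ≈ 13 m/s

Stopping distance: v·t_r + v²/(2a) = 32 with t_r = 1.6 s and a = 7.550 m/s².
So v² + 24.160 v − 483.20 = 0.
Positive root: v = −a·t_r + √((a·t_r)² + 2a·d) = −12.080 + √(145.926 + 483.20) = 13.0024 m/s.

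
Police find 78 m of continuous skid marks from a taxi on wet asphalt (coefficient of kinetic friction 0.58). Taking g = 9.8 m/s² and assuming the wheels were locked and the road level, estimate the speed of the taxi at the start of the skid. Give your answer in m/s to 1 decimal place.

Deceleration a = μg = 0.58 × 9.8 = 5.684 m/s².
v = √(2a·d) = √(2 × 5.684 × 78) = √886.704 = 29.7776 m/s.

Initial speed ≈ 29.8 m/s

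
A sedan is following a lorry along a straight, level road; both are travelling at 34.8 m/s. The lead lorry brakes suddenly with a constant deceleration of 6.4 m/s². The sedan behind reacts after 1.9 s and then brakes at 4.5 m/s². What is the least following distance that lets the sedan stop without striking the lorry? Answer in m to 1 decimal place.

Leader travels v²/(2a_L) = 1211.040 / 12.800 = 94.612 m before stopping.
Follower covers v·t_r = 34.8000 × 1.9 = 66.120 m while reacting, then v²/(2a_F) = 1211.040 / 9.000 = 134.560 m while braking, for a total of 66.120 + 134.560 = 200.680 m.
Since a_F ≤ a_L and the follower starts braking later, the follower is never slower than the leader, so the closest approach is when both have stopped.
Minimum gap = 200.680 − 94.612 = 106.068 m.

Minimum gap ≈ 106.1 m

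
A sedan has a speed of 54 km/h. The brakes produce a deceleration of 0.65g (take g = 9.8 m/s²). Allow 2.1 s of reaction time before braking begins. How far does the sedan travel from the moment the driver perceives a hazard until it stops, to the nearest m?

Total stopping distance ≈ 49 m

54 km/h ÷ 3.6 = 15.0000 m/s.
a = 0.65 × 9.8 = 6.370 m/s².
Reaction distance = v·t_r = 15.0000 × 2.1 = 31.500 m.
Braking distance = v²/(2a) = 15.0000² / (2 × 6.370) = 225.000 / 12.740 = 17.661 m.
Total = 31.500 + 17.661 = 49.161 m.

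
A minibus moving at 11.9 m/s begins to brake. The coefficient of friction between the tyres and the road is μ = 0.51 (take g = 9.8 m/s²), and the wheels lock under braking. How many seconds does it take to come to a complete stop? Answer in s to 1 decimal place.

a = μg = 0.51 × 9.8 = 4.998 m/s².
Braking time = v/a = 11.9000 / 4.998 = 2.381 s.

Braking time ≈ 2.4 s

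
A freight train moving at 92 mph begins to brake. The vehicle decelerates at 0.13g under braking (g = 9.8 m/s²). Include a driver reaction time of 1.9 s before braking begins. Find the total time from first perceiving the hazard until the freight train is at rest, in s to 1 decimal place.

92 mph × 0.44704 = 41.1277 m/s.
a = 0.13 × 9.8 = 1.274 m/s².
Braking time = v/a = 41.1277 / 1.274 = 32.282 s.
Total = 1.9 + 32.282 = 34.182 s.

Total time ≈ 34.2 s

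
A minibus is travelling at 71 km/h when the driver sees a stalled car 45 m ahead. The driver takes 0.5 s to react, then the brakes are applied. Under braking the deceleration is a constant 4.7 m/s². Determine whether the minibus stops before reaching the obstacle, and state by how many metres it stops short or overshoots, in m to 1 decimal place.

71 km/h ÷ 3.6 = 19.7222 m/s.
Reaction distance = 19.7222 × 0.5 = 9.861 m.
Braking distance = v²/(2a) = 388.965 / 9.400 = 41.379 m.
Total stopping distance = 9.861 + 41.379 = 51.240 m, vs 45 m available — it cannot stop in time and overshoots by 51.240 − 45 = 6.240 m.

No — it overshoots by 6.2 m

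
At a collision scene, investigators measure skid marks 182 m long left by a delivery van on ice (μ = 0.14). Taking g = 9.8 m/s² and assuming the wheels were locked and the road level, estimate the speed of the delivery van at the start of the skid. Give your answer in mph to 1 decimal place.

Deceleration a = μg = 0.14 × 9.8 = 1.372 m/s².
v = √(2a·d) = √(2 × 1.372 × 182) = √499.408 = 22.3474 m/s.
= 22.3474 ÷ 0.44704 = 49.990 mph.

Initial speed ≈ 50.0 mph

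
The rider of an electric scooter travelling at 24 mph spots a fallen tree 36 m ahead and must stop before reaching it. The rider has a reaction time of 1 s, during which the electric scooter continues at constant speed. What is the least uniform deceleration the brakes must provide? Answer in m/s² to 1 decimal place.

24 mph × 0.44704 = 10.7290 m/s.
Distance covered during reaction = 10.7290 × 1 = 10.729 m.
Distance available for braking: 36 − 10.729 = 25.271 m.
v² = 2a·d ⇒ a = v²/(2d) = 10.7290² / (2 × 25.271) = 115.111 / 50.542 = 2.2775 m/s².

Required deceleration ≈ 2.3 m/s²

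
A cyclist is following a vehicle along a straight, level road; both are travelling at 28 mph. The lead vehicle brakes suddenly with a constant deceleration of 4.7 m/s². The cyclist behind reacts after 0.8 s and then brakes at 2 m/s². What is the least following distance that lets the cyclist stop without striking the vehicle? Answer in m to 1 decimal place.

Minimum gap ≈ 32.5 m

28 mph × 0.44704 = 12.5171 m/s.
Leader travels v²/(2a_L) = 156.678 / 9.400 = 16.668 m before stopping.
Follower covers v·t_r = 12.5171 × 0.8 = 10.014 m while reacting, then v²/(2a_F) = 156.678 / 4.000 = 39.169 m while braking, for a total of 10.014 + 39.169 = 49.183 m.
Since a_F ≤ a_L and the follower starts braking later, the follower is never slower than the leader, so the closest approach is when both have stopped.
Minimum gap = 49.183 − 16.668 = 32.515 m.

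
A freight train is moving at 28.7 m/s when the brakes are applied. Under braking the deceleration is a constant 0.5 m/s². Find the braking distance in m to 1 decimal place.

Braking distance ≈ 823.7 m

Braking distance = v²/(2a) = 28.7000² / (2 × 0.500) = 823.690 / 1.000 = 823.690 m.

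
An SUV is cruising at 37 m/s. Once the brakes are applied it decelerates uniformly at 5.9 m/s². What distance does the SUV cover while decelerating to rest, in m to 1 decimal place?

Braking distance ≈ 116.0 m

Braking distance = v²/(2a) = 37.0000² / (2 × 5.900) = 1369.000 / 11.800 = 116.017 m.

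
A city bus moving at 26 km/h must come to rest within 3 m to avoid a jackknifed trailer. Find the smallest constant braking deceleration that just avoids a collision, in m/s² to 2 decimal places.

26 km/h ÷ 3.6 = 7.2222 m/s.
v² = 2a·d ⇒ a = v²/(2d) = 7.2222² / (2 × 3.000) = 52.160 / 6.000 = 8.6933 m/s².

Required deceleration ≈ 8.69 m/s²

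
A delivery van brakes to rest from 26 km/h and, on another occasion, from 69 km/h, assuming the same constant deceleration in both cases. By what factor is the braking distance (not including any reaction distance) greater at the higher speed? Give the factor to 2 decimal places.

Factor ≈ 7.04

Braking distance d = v²/(2a), so with a fixed, d ∝ v².
Factor = (69/26)² = 2.6538² = 7.0427.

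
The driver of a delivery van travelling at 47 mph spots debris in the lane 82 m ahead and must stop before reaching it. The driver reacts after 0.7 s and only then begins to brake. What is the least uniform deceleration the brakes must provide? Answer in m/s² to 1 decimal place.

Required deceleration ≈ 3.3 m/s²

47 mph × 0.44704 = 21.0109 m/s.
Distance covered during reaction = 21.0109 × 0.7 = 14.708 m.
Distance available for braking: 82 − 14.708 = 67.292 m.
v² = 2a·d ⇒ a = v²/(2d) = 21.0109² / (2 × 67.292) = 441.458 / 134.584 = 3.2802 m/s².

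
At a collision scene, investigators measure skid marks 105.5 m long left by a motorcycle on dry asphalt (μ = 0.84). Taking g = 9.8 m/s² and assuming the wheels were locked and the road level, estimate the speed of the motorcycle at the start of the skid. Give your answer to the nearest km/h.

Initial speed ≈ 150 km/h

Deceleration a = μg = 0.84 × 9.8 = 8.232 m/s².
v = √(2a·d) = √(2 × 8.232 × 105.5) = √1736.952 = 41.6768 m/s.
= 41.6768 × 3.6 = 150.036 km/h.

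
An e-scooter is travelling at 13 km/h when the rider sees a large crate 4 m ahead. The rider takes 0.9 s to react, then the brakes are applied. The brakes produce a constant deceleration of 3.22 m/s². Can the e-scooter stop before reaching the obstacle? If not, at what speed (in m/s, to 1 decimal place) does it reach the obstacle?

No — it strikes the obstacle at 2.9 m/s

13 km/h ÷ 3.6 = 3.6111 m/s.
Reaction distance = 3.6111 × 0.9 = 3.250 m.
Braking distance needed to stop: v²/(2a) = 13.040 / 6.440 = 2.025 m, so total needed = 3.250 + 2.025 = 5.275 m > 4 m — it cannot stop.
Distance remaining when braking begins: 4 − 3.250 = 0.750 m.
v² = v₀² − 2a·d = 13.040 − 2 × 3.220 × 0.750 = 8.210 m²/s².
v = √8.210 = 2.865 m/s.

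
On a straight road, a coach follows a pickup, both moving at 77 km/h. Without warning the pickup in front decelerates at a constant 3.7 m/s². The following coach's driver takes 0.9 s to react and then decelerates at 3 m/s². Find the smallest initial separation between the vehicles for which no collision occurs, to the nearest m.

77 km/h ÷ 3.6 = 21.3889 m/s.
Leader travels v²/(2a_L) = 457.485 / 7.400 = 61.822 m before stopping.
Follower covers v·t_r = 21.3889 × 0.9 = 19.250 m while reacting, then v²/(2a_F) = 457.485 / 6.000 = 76.248 m while braking, for a total of 19.250 + 76.248 = 95.498 m.
Since a_F ≤ a_L and the follower starts braking later, the follower is never slower than the leader, so the closest approach is when both have stopped.
Minimum gap = 95.498 − 61.822 = 33.676 m.

Minimum gap ≈ 34 m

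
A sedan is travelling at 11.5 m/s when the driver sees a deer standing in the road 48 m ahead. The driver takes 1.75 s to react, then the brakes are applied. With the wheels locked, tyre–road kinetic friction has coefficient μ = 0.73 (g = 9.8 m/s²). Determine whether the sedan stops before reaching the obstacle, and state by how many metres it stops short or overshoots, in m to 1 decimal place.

Yes — it stops 18.6 m short of the obstacle

a = μg = 0.73 × 9.8 = 7.154 m/s².
Reaction distance = 11.5000 × 1.75 = 20.125 m.
Braking distance = v²/(2a) = 132.250 / 14.308 = 9.243 m.
Total stopping distance = 20.125 + 9.243 = 29.368 m, vs 48 m available — it stops with 48 − 29.368 = 18.632 m to spare.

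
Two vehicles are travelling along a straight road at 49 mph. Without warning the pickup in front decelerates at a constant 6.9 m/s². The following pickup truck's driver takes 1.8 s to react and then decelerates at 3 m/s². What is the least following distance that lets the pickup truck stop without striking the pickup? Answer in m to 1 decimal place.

Minimum gap ≈ 84.6 m

49 mph × 0.44704 = 21.9050 m/s.
Leader travels v²/(2a_L) = 479.829 / 13.800 = 34.770 m before stopping.
Follower covers v·t_r = 21.9050 × 1.8 = 39.429 m while reacting, then v²/(2a_F) = 479.829 / 6.000 = 79.972 m while braking, for a total of 39.429 + 79.972 = 119.401 m.
Since a_F ≤ a_L and the follower starts braking later, the follower is never slower than the leader, so the closest approach is when both have stopped.
Minimum gap = 119.401 − 34.770 = 84.631 m.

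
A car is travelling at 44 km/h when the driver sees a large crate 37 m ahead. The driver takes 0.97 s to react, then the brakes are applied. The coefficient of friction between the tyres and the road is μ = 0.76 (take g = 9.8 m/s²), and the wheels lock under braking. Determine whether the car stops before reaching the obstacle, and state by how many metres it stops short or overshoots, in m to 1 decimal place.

Yes — it stops 15.1 m short of the obstacle

44 km/h ÷ 3.6 = 12.2222 m/s.
a = μg = 0.76 × 9.8 = 7.448 m/s².
Reaction distance = 12.2222 × 0.97 = 11.856 m.
Braking distance = v²/(2a) = 149.382 / 14.896 = 10.028 m.
Total stopping distance = 11.856 + 10.028 = 21.884 m, vs 37 m available — it stops with 37 − 21.884 = 15.116 m to spare.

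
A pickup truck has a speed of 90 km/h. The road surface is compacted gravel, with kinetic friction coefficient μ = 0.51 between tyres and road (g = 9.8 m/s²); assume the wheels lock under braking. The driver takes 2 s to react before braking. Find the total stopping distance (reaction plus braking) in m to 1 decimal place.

90 km/h ÷ 3.6 = 25.0000 m/s.
a = μg = 0.51 × 9.8 = 4.998 m/s².
Reaction distance = v·t_r = 25.0000 × 2 = 50.000 m.
Braking distance = v²/(2a) = 25.0000² / (2 × 4.998) = 625.000 / 9.996 = 62.525 m.
Total = 50.000 + 62.525 = 112.525 m.

Total stopping distance ≈ 112.5 m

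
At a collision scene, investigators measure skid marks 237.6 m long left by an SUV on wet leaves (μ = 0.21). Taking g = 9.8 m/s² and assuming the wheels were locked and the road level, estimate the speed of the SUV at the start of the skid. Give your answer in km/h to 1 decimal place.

Initial speed ≈ 112.6 km/h

Deceleration a = μg = 0.21 × 9.8 = 2.058 m/s².
v = √(2a·d) = √(2 × 2.058 × 237.6) = √977.962 = 31.2724 m/s.
= 31.2724 × 3.6 = 112.581 km/h.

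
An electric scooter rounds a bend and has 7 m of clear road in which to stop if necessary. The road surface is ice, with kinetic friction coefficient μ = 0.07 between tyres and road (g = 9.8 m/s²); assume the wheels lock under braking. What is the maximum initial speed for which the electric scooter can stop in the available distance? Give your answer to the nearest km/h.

a = μg = 0.07 × 9.8 = 0.686 m/s².
v²/(2a) = d ⇒ v = √(2 × 0.686 × 7) = √9.60 = 3.0984 m/s.
3.0984 m/s × 3.6 = 11.154 km/h.

Maximum speed ≈ 11 km/h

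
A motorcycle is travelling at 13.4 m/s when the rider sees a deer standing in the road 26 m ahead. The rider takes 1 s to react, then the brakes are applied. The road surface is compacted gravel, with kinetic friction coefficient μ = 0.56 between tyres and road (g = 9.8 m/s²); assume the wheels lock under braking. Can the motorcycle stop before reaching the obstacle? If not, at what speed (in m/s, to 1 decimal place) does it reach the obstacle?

a = μg = 0.56 × 9.8 = 5.488 m/s².
Reaction distance = 13.4000 × 1 = 13.400 m.
Braking distance needed to stop: v²/(2a) = 179.560 / 10.976 = 16.359 m, so total needed = 13.400 + 16.359 = 29.759 m > 26 m — it cannot stop.
Distance remaining when braking begins: 26 − 13.400 = 12.600 m.
v² = v₀² − 2a·d = 179.560 − 2 × 5.488 × 12.600 = 41.262 m²/s².
v = √41.262 = 6.424 m/s.

No — it strikes the obstacle at 6.4 m/s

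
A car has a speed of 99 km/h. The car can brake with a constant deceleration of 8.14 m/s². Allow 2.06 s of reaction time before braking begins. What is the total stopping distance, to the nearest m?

Total stopping distance ≈ 103 m

99 km/h ÷ 3.6 = 27.5000 m/s.
Reaction distance = v·t_r = 27.5000 × 2.06 = 56.650 m.
Braking distance = v²/(2a) = 27.5000² / (2 × 8.140) = 756.250 / 16.280 = 46.453 m.
Total = 56.650 + 46.453 = 103.103 m.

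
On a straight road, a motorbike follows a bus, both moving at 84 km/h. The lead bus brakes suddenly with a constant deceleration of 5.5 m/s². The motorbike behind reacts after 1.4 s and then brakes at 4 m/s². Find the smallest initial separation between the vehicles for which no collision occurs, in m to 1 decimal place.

84 km/h ÷ 3.6 = 23.3333 m/s.
Leader travels v²/(2a_L) = 544.443 / 11.000 = 49.495 m before stopping.
Follower covers v·t_r = 23.3333 × 1.4 = 32.667 m while reacting, then v²/(2a_F) = 544.443 / 8.000 = 68.055 m while braking, for a total of 32.667 + 68.055 = 100.722 m.
Since a_F ≤ a_L and the follower starts braking later, the follower is never slower than the leader, so the closest approach is when both have stopped.
Minimum gap = 100.722 − 49.495 = 51.227 m.

Minimum gap ≈ 51.2 m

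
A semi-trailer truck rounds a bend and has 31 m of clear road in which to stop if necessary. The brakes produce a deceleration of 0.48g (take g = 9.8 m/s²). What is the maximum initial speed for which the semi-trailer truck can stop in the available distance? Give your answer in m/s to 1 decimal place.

a = 0.48 × 9.8 = 4.704 m/s².
v²/(2a) = d ⇒ v = √(2 × 4.704 × 31) = √291.65 = 17.0778 m/s.

Maximum speed ≈ 17.1 m/s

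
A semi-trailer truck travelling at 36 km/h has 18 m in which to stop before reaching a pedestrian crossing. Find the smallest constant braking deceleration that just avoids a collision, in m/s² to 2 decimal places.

36 km/h ÷ 3.6 = 10.0000 m/s.
v² = 2a·d ⇒ a = v²/(2d) = 10.0000² / (2 × 18.000) = 100.000 / 36.000 = 2.7778 m/s².

Required deceleration ≈ 2.78 m/s²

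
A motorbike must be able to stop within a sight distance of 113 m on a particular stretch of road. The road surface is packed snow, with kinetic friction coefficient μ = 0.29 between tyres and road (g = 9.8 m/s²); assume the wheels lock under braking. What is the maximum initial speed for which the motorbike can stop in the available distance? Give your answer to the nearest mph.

Maximum speed ≈ 57 mph

a = μg = 0.29 × 9.8 = 2.842 m/s².
v²/(2a) = d ⇒ v = √(2 × 2.842 × 113) = √642.29 = 25.3434 m/s.
25.3434 m/s ÷ 0.44704 = 56.692 mph.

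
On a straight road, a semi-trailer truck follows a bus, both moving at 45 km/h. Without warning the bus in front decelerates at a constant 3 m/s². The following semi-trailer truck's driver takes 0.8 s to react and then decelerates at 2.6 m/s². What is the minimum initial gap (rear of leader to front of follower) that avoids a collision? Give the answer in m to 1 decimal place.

Minimum gap ≈ 14.0 m

45 km/h ÷ 3.6 = 12.5000 m/s.
Leader travels v²/(2a_L) = 156.250 / 6.000 = 26.042 m before stopping.
Follower covers v·t_r = 12.5000 × 0.8 = 10.000 m while reacting, then v²/(2a_F) = 156.250 / 5.200 = 30.048 m while braking, for a total of 10.000 + 30.048 = 40.048 m.
Since a_F ≤ a_L and the follower starts braking later, the follower is never slower than the leader, so the closest approach is when both have stopped.
Minimum gap = 40.048 − 26.042 = 14.006 m.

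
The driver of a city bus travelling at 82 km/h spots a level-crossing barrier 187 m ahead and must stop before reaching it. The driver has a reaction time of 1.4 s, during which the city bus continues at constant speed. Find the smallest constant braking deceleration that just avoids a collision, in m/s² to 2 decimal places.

Required deceleration ≈ 1.67 m/s²

82 km/h ÷ 3.6 = 22.7778 m/s.
Distance covered during reaction = 22.7778 × 1.4 = 31.889 m.
Distance available for braking: 187 − 31.889 = 155.111 m.
v² = 2a·d ⇒ a = v²/(2d) = 22.7778² / (2 × 155.111) = 518.828 / 310.222 = 1.6724 m/s².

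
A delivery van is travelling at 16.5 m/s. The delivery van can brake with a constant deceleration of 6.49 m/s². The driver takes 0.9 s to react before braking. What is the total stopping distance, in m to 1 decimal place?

Total stopping distance ≈ 35.8 m

Reaction distance = v·t_r = 16.5000 × 0.9 = 14.850 m.
Braking distance = v²/(2a) = 16.5000² / (2 × 6.490) = 272.250 / 12.980 = 20.975 m.
Total = 14.850 + 20.975 = 35.825 m.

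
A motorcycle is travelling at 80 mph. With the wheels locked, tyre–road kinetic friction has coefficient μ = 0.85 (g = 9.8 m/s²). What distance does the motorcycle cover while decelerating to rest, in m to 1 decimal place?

80 mph × 0.44704 = 35.7632 m/s.
a = μg = 0.85 × 9.8 = 8.330 m/s².
Braking distance = v²/(2a) = 35.7632² / (2 × 8.330) = 1279.006 / 16.660 = 76.771 m.

Braking distance ≈ 76.8 m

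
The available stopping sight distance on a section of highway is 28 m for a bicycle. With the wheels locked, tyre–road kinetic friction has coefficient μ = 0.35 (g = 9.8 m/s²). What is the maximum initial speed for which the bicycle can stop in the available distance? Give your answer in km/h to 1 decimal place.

Maximum speed ≈ 49.9 km/h

a = μg = 0.35 × 9.8 = 3.430 m/s².
v²/(2a) = d ⇒ v = √(2 × 3.430 × 28) = √192.08 = 13.8593 m/s.
13.8593 m/s × 3.6 = 49.893 km/h.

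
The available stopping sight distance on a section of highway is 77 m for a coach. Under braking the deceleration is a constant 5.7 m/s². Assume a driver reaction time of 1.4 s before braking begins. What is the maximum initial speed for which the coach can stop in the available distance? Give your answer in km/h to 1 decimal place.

Stopping distance: v·t_r + v²/(2a) = 77 with t_r = 1.4 s and a = 5.700 m/s².
So v² + 15.960 v − 877.80 = 0.
Positive root: v = −a·t_r + √((a·t_r)² + 2a·d) = −7.980 + √(63.680 + 877.80) = 22.7035 m/s.
22.7035 m/s × 3.6 = 81.733 km/h.

Maximum speed ≈ 81.7 km/h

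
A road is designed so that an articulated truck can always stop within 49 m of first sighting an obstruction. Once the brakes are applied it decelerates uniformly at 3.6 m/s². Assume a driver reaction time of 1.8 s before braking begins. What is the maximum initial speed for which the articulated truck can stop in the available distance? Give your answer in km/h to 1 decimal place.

Stopping distance: v·t_r + v²/(2a) = 49 with t_r = 1.8 s and a = 3.600 m/s².
So v² + 12.960 v − 352.80 = 0.
Positive root: v = −a·t_r + √((a·t_r)² + 2a·d) = −6.480 + √(41.990 + 352.80) = 13.3893 m/s.
13.3893 m/s × 3.6 = 48.201 km/h.

Maximum speed ≈ 48.2 km/h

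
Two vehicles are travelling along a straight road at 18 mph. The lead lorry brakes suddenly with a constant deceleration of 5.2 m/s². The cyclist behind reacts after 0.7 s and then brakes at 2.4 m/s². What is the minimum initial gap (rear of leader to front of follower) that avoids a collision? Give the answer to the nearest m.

18 mph × 0.44704 = 8.0467 m/s.
Leader travels v²/(2a_L) = 64.749 / 10.400 = 6.226 m before stopping.
Follower covers v·t_r = 8.0467 × 0.7 = 5.633 m while reacting, then v²/(2a_F) = 64.749 / 4.800 = 13.489 m while braking, for a total of 5.633 + 13.489 = 19.122 m.
Since a_F ≤ a_L and the follower starts braking later, the follower is never slower than the leader, so the closest approach is when both have stopped.
Minimum gap = 19.122 − 6.226 = 12.896 m.

Minimum gap ≈ 13 m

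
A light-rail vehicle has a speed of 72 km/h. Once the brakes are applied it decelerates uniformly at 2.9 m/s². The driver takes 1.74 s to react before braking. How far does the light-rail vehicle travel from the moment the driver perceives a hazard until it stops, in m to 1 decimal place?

Total stopping distance ≈ 103.8 m

72 km/h ÷ 3.6 = 20.0000 m/s.
Reaction distance = v·t_r = 20.0000 × 1.74 = 34.800 m.
Braking distance = v²/(2a) = 20.0000² / (2 × 2.900) = 400.000 / 5.800 = 68.966 m.
Total = 34.800 + 68.966 = 103.766 m.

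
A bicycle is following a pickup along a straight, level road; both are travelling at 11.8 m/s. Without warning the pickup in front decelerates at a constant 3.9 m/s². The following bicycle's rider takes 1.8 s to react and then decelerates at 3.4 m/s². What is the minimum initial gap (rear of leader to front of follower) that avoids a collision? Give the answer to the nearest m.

Leader travels v²/(2a_L) = 139.240 / 7.800 = 17.851 m before stopping.
Follower covers v·t_r = 11.8000 × 1.8 = 21.240 m while reacting, then v²/(2a_F) = 139.240 / 6.800 = 20.476 m while braking, for a total of 21.240 + 20.476 = 41.716 m.
Since a_F ≤ a_L and the follower starts braking later, the follower is never slower than the leader, so the closest approach is when both have stopped.
Minimum gap = 41.716 − 17.851 = 23.865 m.

Minimum gap ≈ 24 m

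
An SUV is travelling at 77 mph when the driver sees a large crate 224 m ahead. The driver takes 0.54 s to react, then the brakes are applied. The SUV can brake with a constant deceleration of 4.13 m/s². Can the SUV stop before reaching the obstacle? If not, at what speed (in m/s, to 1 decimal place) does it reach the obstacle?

77 mph × 0.44704 = 34.4221 m/s.
Reaction distance = 34.4221 × 0.54 = 18.588 m.
Braking distance = v²/(2a) = 1184.881 / 8.260 = 143.448 m.
Total stopping distance = 18.588 + 143.448 = 162.036 m, vs 224 m available — it stops with 224 − 162.036 = 61.964 m to spare.

Yes — it stops about 62.0 m short of the obstacle, so it never reaches it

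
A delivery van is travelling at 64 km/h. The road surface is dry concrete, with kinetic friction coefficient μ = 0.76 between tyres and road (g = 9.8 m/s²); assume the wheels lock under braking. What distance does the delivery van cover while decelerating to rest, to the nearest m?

64 km/h ÷ 3.6 = 17.7778 m/s.
a = μg = 0.76 × 9.8 = 7.448 m/s².
Braking distance = v²/(2a) = 17.7778² / (2 × 7.448) = 316.050 / 14.896 = 21.217 m.

Braking distance ≈ 21 m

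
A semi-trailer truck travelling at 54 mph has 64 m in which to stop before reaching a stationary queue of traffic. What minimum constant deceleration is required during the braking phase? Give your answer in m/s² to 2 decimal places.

Required deceleration ≈ 4.55 m/s²

54 mph × 0.44704 = 24.1402 m/s.
v² = 2a·d ⇒ a = v²/(2d) = 24.1402² / (2 × 64.000) = 582.749 / 128.000 = 4.5527 m/s².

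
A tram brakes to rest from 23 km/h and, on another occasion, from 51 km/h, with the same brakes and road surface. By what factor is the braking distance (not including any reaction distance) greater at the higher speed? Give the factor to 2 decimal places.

Braking distance d = v²/(2a), so with a fixed, d ∝ v².
Factor = (51/23)² = 2.2174² = 4.9169.

Factor ≈ 4.92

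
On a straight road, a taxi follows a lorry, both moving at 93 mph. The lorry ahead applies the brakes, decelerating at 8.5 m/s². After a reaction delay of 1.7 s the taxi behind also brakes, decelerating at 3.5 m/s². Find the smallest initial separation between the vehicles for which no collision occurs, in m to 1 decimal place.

93 mph × 0.44704 = 41.5747 m/s.
Leader travels v²/(2a_L) = 1728.456 / 17.000 = 101.674 m before stopping.
Follower covers v·t_r = 41.5747 × 1.7 = 70.677 m while reacting, then v²/(2a_F) = 1728.456 / 7.000 = 246.922 m while braking, for a total of 70.677 + 246.922 = 317.599 m.
Since a_F ≤ a_L and the follower starts braking later, the follower is never slower than the leader, so the closest approach is when both have stopped.
Minimum gap = 317.599 − 101.674 = 215.925 m.

Minimum gap ≈ 215.9 m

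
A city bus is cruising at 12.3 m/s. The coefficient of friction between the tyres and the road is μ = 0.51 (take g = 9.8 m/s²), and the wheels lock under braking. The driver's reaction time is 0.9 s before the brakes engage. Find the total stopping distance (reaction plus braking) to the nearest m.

a = μg = 0.51 × 9.8 = 4.998 m/s².
Reaction distance = v·t_r = 12.3000 × 0.9 = 11.070 m.
Braking distance = v²/(2a) = 12.3000² / (2 × 4.998) = 151.290 / 9.996 = 15.135 m.
Total = 11.070 + 15.135 = 26.205 m.

Total stopping distance ≈ 26 m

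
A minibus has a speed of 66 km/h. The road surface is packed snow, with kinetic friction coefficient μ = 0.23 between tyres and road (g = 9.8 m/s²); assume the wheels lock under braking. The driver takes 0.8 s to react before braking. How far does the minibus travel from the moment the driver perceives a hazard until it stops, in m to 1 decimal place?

Total stopping distance ≈ 89.2 m

66 km/h ÷ 3.6 = 18.3333 m/s.
a = μg = 0.23 × 9.8 = 2.254 m/s².
Reaction distance = v·t_r = 18.3333 × 0.8 = 14.667 m.
Braking distance = v²/(2a) = 18.3333² / (2 × 2.254) = 336.110 / 4.508 = 74.559 m.
Total = 14.667 + 74.559 = 89.226 m.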